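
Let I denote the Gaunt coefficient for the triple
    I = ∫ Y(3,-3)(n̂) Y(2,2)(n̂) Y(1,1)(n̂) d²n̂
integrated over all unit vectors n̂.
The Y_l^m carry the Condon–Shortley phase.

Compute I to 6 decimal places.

-0.319865

Rules hold: Σm=0, L=6 even, 1≤1≤5.
N = 7·5·3 = 105
Δ = 4!·2!·0!/7! = 1/105
Racah Σ t=2..2: t=2:+1/4 = 1/4
⇒ 3j(3 2 1; 0 0 0)² = 3/35, sgn -1
Racah Σ t=4..4: t=4:+1/48 = 1/48
⇒ 3j(3 2 1; -3 2 1)² = 1/7, sgn +1
4πI² = N·(3j₀)²·(3jₘ)² = 9/7
I = -1·√(1.28571/4π) = -0.31986543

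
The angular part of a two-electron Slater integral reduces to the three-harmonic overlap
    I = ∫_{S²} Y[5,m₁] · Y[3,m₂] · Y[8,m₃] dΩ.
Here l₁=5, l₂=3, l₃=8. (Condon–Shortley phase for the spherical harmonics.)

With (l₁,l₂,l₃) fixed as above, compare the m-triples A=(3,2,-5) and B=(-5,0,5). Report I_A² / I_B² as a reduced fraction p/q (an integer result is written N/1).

Same 5,3,8: normalisation and zero-m 3j drop out of the ratio.
A: Δ: 0! 10! 6! / 17! → 1/136136; sum: t=0:+1/9676800 = 1/9676800; 3j²(5 3 8; 3 2 -5) = Δ·Π!·Σ² = 27/952  (sign -1)
B: Δ: 0! 10! 6! / 17! → 1/136136; sum: t=0:+1/130636800 = 1/130636800; 3j²(5 3 8; -5 0 5) = Δ·Π!·Σ² = 1/476  (sign -1)
I_A²/I_B² = (27/952)/(1/476) = 27/2

27/2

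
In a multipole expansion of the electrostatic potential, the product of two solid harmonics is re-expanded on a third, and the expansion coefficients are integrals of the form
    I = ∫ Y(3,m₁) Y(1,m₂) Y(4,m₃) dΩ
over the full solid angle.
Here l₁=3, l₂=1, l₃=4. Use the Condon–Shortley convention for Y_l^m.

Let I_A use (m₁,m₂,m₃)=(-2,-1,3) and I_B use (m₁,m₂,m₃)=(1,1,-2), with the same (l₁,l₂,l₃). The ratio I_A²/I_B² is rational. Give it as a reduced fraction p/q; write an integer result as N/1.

7/5

l's match ⇒ only the (l;m) 3-j factors differ between A and B.
A: triangle coeff Δ(3,1,4) = 1/252; Σ_t [0,0]: t=0:+1/240 = 1/240; (3j)²=1/12 [(3 1 4; -2 -1 3)], sign=-1
B: triangle coeff Δ(3,1,4) = 1/252; Σ_t [0,0]: t=0:+1/96 = 1/96; (3j)²=5/84 [(3 1 4; 1 1 -2)], sign=+1
I_A²/I_B² = (1/12)/(5/84) = 7/5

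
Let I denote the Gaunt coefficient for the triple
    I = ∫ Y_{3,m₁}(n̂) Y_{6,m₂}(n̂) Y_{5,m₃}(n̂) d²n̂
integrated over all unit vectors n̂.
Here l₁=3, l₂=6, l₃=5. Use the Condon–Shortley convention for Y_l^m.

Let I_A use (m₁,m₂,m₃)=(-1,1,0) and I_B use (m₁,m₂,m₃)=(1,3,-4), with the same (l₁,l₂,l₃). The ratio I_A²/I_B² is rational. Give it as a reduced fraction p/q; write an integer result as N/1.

Shared (l₁,l₂,l₃)=(3,6,5): N and (l;000)² cancel in I_A²/I_B².
A: Δ = 4!·2!·8!/15! = 1/675675; Racah Σ t=2..4: t=2:+1/5760 t=3:−1/3456 t=4:+1/34560 = -1/11520; ⇒ 3j(3 6 5; -1 1 0)² = 2/429, sgn +1
B: Δ = 4!·2!·8!/15! = 1/675675; Racah Σ t=1..2: t=1:−1/241920 t=2:+1/40320 = 1/48384; ⇒ 3j(3 6 5; 1 3 -4)² = 24/1001, sgn -1
I_A²/I_B² = (2/429)/(24/1001) = 7/36

7/36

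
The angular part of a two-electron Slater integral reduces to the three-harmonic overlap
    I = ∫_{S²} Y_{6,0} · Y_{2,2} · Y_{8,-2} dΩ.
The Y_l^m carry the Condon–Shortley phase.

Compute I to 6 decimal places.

0.122977

Checks pass: Σm=0; 16 even; l₃=8∈[4,8].
(2·6+1)(2·2+1)(2·8+1) = 1105
Δ: 0! 12! 4! / 17! → 1/30940
sum: t=0:+1/2073600 = 1/2073600
3j²(6 2 8; 0 0 0) = Δ·Π!·Σ² = 28/1105  (sign +1)
sum: t=0:+1/12441600 = 1/12441600
3j²(6 2 8; 0 2 -2) = Δ·Π!·Σ² = 3/442  (sign +1)
combine: 4πI² = 1105·28/1105·3/442 = 42/221
take √, sign +1: I = 0.12297691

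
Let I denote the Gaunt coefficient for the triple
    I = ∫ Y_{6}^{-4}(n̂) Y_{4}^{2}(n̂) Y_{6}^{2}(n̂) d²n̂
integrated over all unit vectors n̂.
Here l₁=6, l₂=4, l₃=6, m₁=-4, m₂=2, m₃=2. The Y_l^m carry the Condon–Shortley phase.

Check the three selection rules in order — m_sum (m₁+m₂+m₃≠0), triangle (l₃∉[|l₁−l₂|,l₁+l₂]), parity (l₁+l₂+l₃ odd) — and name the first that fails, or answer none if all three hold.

none

azimuthal sum: -4 + 2 + 2 = 0  ✓
2 ≤ 6 ≤ 10 (triangle on l)  ✓
L = 6 + 4 + 6 = 16 (even)  ✓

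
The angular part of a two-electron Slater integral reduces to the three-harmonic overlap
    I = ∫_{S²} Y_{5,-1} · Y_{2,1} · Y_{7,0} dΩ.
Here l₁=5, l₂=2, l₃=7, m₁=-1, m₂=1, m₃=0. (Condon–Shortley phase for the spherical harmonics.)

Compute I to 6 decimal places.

0.177378

Checks pass: Σm=0; 14 even; l₃=7∈[3,7].
(2·5+1)(2·2+1)(2·7+1) = 825
Δ: 0! 10! 4! / 15! → 1/15015
sum: t=0:+1/57600 = 1/57600
3j²(5 2 7; 0 0 0) = Δ·Π!·Σ² = 21/715  (sign -1)
sum: t=0:+1/103680 = 1/103680
3j²(5 2 7; -1 1 0) = Δ·Π!·Σ² = 7/429  (sign -1)
combine: 4πI² = 825·21/715·7/429 = 735/1859
take √, sign +1: I = 0.17737771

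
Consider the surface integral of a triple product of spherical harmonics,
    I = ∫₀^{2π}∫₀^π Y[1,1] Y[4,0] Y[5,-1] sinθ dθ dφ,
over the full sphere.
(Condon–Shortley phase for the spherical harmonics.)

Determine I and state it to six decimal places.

Checks pass: Σm=0; 10 even; l₃=5∈[3,5].
(2·1+1)(2·4+1)(2·5+1) = 297
Δ: 0! 2! 8! / 11! → 1/495
sum: t=0:+1/576 = 1/576
3j²(1 4 5; 0 0 0) = Δ·Π!·Σ² = 5/99  (sign -1)
sum: t=0:+1/1152 = 1/1152
3j²(1 4 5; 1 0 -1) = Δ·Π!·Σ² = 1/33  (sign +1)
combine: 4πI² = 297·5/99·1/33 = 5/11
take √, sign -1: I = -0.19018827

-0.190188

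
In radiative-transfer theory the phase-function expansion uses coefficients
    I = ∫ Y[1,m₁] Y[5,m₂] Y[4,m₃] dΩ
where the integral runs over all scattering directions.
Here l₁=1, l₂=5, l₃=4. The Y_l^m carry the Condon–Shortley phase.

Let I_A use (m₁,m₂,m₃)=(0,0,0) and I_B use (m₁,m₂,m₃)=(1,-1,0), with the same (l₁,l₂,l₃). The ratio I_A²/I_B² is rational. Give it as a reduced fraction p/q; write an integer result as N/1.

5/3

l's match ⇒ only the (l;m) 3-j factors differ between A and B.
A: triangle coeff Δ(1,5,4) = 1/495; Σ_t [1,1]: t=1:−1/576 = -1/576; (3j)²=5/99 [(1 5 4; 0 0 0)], sign=-1
B: triangle coeff Δ(1,5,4) = 1/495; Σ_t [0,0]: t=0:+1/1152 = 1/1152; (3j)²=1/33 [(1 5 4; 1 -1 0)], sign=+1
I_A²/I_B² = (5/99)/(1/33) = 5/3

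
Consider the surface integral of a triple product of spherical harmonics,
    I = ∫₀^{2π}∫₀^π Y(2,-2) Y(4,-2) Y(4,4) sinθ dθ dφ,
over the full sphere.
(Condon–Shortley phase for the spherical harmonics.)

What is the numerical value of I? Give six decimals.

-0.106180

Checks pass: Σm=0; 10 even; l₃=4∈[2,6].
(2·2+1)(2·4+1)(2·4+1) = 405
Δ: 2! 2! 6! / 11! → 1/13860
sum: t=0:+1/192 t=1:−1/36 t=2:+1/192 = -5/288
3j²(2 4 4; 0 0 0) = Δ·Π!·Σ² = 20/693  (sign -1)
sum: t=2:+1/2880 = 1/2880
3j²(2 4 4; -2 -2 4) = Δ·Π!·Σ² = 2/165  (sign +1)
combine: 4πI² = 405·20/693·2/165 = 120/847
take √, sign -1: I = -0.10618031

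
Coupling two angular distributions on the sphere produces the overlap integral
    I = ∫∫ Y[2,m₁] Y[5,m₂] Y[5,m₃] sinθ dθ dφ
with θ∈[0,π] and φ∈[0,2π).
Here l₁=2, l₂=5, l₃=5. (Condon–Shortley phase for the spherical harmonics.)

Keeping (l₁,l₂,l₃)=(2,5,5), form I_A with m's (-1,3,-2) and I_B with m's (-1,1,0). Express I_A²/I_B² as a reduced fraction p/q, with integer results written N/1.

l's match ⇒ only the (l;m) 3-j factors differ between A and B.
A: triangle coeff Δ(2,5,5) = 1/38610; Σ_t [1,2]: t=1:−1/10080 t=2:+1/2880 = 1/4032; (3j)²=10/429 [(2 5 5; -1 3 -2)], sign=-1
B: triangle coeff Δ(2,5,5) = 1/38610; Σ_t [1,2]: t=1:−1/1440 t=2:+1/1152 = 1/5760; (3j)²=1/858 [(2 5 5; -1 1 0)], sign=-1
I_A²/I_B² = (10/429)/(1/858) = 20/1

20/1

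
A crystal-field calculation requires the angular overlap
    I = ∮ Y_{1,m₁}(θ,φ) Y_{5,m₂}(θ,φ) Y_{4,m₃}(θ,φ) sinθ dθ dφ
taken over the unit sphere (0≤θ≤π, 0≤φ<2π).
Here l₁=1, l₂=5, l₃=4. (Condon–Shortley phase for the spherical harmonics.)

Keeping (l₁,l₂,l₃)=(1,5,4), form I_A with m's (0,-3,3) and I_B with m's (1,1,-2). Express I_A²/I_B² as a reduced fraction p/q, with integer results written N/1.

8/3

Shared (l₁,l₂,l₃)=(1,5,4): N and (l;000)² cancel in I_A²/I_B².
A: Δ = 2!·0!·8!/11! = 1/495; Racah Σ t=1..1: t=1:−1/5040 = -1/5040; ⇒ 3j(1 5 4; 0 -3 3)² = 16/495, sgn +1
B: Δ = 2!·0!·8!/11! = 1/495; Racah Σ t=0..0: t=0:+1/2880 = 1/2880; ⇒ 3j(1 5 4; 1 1 -2)² = 2/165, sgn +1
I_A²/I_B² = (16/495)/(2/165) = 8/3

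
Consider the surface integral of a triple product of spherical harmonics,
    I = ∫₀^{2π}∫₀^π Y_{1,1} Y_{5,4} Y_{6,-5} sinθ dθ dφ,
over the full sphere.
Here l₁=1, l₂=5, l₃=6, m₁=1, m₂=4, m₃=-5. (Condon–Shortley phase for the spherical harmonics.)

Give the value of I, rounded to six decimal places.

-0.303018

Checks pass: Σm=0; 12 even; l₃=6∈[4,6].
(2·1+1)(2·5+1)(2·6+1) = 429
Δ: 0! 2! 10! / 13! → 1/858
sum: t=0:+1/14400 = 1/14400
3j²(1 5 6; 0 0 0) = Δ·Π!·Σ² = 6/143  (sign +1)
sum: t=0:+1/725760 = 1/725760
3j²(1 5 6; 1 4 -5) = Δ·Π!·Σ² = 5/78  (sign -1)
combine: 4πI² = 429·6/143·5/78 = 15/13
take √, sign -1: I = -0.30301841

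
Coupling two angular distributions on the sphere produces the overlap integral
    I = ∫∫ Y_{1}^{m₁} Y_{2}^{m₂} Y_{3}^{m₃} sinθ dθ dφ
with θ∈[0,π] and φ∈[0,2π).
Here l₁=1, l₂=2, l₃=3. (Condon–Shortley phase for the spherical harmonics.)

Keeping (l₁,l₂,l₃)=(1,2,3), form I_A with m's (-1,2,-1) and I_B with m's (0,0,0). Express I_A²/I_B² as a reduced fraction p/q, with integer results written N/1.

Same 1,2,3: normalisation and zero-m 3j drop out of the ratio.
A: Δ: 0! 2! 4! / 7! → 1/105; sum: t=0:+1/48 = 1/48; 3j²(1 2 3; -1 2 -1) = Δ·Π!·Σ² = 1/105  (sign +1)
B: Δ: 0! 2! 4! / 7! → 1/105; sum: t=0:+1/4 = 1/4; 3j²(1 2 3; 0 0 0) = Δ·Π!·Σ² = 3/35  (sign -1)
I_A²/I_B² = (1/105)/(3/35) = 1/9

1/9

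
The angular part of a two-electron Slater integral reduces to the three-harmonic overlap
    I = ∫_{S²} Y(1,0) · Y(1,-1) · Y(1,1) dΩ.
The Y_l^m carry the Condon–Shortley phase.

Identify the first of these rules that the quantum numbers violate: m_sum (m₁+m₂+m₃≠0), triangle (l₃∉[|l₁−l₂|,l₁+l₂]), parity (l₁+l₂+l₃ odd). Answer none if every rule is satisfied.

Σmᵢ = 0  ✓
l₃∈[|l₁−l₂|,l₁+l₂]=[0,2], have l₃=1  ✓
Σlᵢ = 3 ⇒ odd  ✗

parity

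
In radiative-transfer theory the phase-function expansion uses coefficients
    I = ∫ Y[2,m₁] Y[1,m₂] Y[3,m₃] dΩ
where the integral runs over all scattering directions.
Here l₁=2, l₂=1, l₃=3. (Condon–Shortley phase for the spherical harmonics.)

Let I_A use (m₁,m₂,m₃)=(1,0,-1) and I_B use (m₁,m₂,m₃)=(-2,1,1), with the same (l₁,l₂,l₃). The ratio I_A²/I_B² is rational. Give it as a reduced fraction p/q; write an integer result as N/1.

l's match ⇒ only the (l;m) 3-j factors differ between A and B.
A: triangle coeff Δ(2,1,3) = 1/105; Σ_t [0,0]: t=0:+1/6 = 1/6; (3j)²=8/105 [(2 1 3; 1 0 -1)], sign=+1
B: triangle coeff Δ(2,1,3) = 1/105; Σ_t [0,0]: t=0:+1/48 = 1/48; (3j)²=1/105 [(2 1 3; -2 1 1)], sign=+1
I_A²/I_B² = (8/105)/(1/105) = 8/1

8/1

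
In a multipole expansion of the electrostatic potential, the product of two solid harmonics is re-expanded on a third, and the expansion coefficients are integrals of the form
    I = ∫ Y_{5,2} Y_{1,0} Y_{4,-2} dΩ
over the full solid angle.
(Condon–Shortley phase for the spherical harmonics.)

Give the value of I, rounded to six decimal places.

0.225034

m-sum 0 ✓  L=10 even ✓  4≤4≤6 ✓
Π(2lᵢ+1) = 11×3×9 = 297
triangle coeff Δ(5,1,4) = 1/495
Σ_t [1,1]: t=1:−1/576 = -1/576
(3j)²=5/99 [(5 1 4; 0 0 0)], sign=-1
Σ_t [1,1]: t=1:−1/1440 = -1/1440
(3j)²=7/165 [(5 1 4; 2 0 -2)], sign=-1
⇒ 4πI² = 7/11
I = (+1)√(7/11/(4π)) = 0.22503380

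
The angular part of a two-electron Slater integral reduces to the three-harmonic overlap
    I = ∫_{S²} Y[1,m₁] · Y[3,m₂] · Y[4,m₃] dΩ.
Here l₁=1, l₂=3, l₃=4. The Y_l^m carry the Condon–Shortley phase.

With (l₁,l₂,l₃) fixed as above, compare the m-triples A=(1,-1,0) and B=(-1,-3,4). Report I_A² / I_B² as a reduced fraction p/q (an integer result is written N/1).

Shared (l₁,l₂,l₃)=(1,3,4): N and (l;000)² cancel in I_A²/I_B².
A: Δ = 0!·2!·6!/9! = 1/252; Racah Σ t=0..0: t=0:+1/96 = 1/96; ⇒ 3j(1 3 4; 1 -1 0)² = 1/42, sgn +1
B: Δ = 0!·2!·6!/9! = 1/252; Racah Σ t=0..0: t=0:+1/1440 = 1/1440; ⇒ 3j(1 3 4; -1 -3 4)² = 1/9, sgn +1
I_A²/I_B² = (1/42)/(1/9) = 3/14

3/14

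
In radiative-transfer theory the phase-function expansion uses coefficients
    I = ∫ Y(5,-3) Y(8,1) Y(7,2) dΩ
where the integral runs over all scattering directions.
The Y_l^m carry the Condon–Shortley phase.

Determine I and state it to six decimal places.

Checks pass: Σm=0; 20 even; l₃=7∈[3,13].
(2·5+1)(2·8+1)(2·7+1) = 2805
Δ: 6! 4! 10! / 21! → 1/814773960
sum: t=1:−1/87091200 t=2:+1/4976640 t=3:−1/2073600 t=4:+1/4976640 t=5:−1/87091200 = -1/9676800
3j²(5 8 7; 0 0 0) = Δ·Π!·Σ² = 360/46189  (sign +1)
sum: t=4:+1/16588800 t=5:−1/12441600 t=6:+1/87091200 = -1/116121600
3j²(5 8 7; -3 1 2) = Δ·Π!·Σ² = 27/46189  (sign +1)
combine: 4πI² = 2805·360/46189·27/46189 = 145800/11408683
take √, sign +1: I = 0.03189011

0.031890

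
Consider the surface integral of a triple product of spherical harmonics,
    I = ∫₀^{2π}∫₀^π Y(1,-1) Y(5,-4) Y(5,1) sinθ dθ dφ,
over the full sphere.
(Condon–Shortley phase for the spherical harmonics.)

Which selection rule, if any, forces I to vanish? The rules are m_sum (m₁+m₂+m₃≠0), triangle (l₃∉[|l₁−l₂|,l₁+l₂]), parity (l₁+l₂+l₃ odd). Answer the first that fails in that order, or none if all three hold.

m₁+m₂+m₃ = -1 − 4 + 1 = -4  ✗
triangle: |1−5|=4 ≤ l₃=5 ≤ 1+5=6
parity: l₁+l₂+l₃ = 11 is odd

m_sum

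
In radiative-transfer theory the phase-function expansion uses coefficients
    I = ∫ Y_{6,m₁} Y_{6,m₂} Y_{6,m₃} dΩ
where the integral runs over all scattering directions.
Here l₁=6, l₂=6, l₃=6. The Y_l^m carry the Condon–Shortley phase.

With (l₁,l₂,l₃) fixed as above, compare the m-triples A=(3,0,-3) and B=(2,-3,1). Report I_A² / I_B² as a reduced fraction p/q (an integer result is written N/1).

Same 6,6,6: normalisation and zero-m 3j drop out of the ratio.
A: Δ: 6! 6! 6! / 19! → 1/325909584; sum: t=0:+1/18662400 t=1:−1/691200 t=2:+1/276480 t=3:−1/933120 = 43/37324800; 3j²(6 6 6; 3 0 -3) = Δ·Π!·Σ² = 1849/184756  (sign -1)
B: Δ: 6! 6! 6! / 19! → 1/325909584; sum: t=0:+1/1244160 t=1:−1/207360 t=2:+1/276480 t=3:−1/3110400 = -1/1382400; 3j²(6 6 6; 2 -3 1) = Δ·Π!·Σ² = 189/92378  (sign +1)
I_A²/I_B² = (1849/184756)/(189/92378) = 1849/378

1849/378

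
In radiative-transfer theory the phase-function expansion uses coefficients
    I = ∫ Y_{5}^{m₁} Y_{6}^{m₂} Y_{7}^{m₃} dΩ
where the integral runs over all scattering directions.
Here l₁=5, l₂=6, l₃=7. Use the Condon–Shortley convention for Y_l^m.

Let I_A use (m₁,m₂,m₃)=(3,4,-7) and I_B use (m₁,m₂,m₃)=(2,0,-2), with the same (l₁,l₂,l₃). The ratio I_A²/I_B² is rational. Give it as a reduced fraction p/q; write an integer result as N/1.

Shared (l₁,l₂,l₃)=(5,6,7): N and (l;000)² cancel in I_A²/I_B².
A: Δ = 4!·6!·8!/19! = 1/174594420; Racah Σ t=2..2: t=2:+1/116121600 = 1/116121600; ⇒ 3j(5 6 7; 3 4 -7)² = 7/323, sgn +1
B: Δ = 4!·6!·8!/19! = 1/174594420; Racah Σ t=0..3: t=0:+1/1244160 t=1:−1/207360 t=2:+1/276480 t=3:−1/3110400 = -1/1382400; ⇒ 3j(5 6 7; 2 0 -2)² = 189/92378, sgn +1
I_A²/I_B² = (7/323)/(189/92378) = 286/27

286/27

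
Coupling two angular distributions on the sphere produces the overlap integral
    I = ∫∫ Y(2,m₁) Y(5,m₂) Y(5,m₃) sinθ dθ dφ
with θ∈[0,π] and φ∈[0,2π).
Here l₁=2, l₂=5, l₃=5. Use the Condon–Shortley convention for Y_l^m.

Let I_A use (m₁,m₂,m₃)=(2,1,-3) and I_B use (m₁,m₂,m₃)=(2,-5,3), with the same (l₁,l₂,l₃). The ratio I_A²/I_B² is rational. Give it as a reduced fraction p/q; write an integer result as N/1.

l's match ⇒ only the (l;m) 3-j factors differ between A and B.
A: triangle coeff Δ(2,5,5) = 1/38610; Σ_t [0,0]: t=0:+1/5760 = 1/5760; (3j)²=56/2145 [(2 5 5; 2 1 -3)], sign=+1
B: triangle coeff Δ(2,5,5) = 1/38610; Σ_t [0,0]: t=0:+1/161280 = 1/161280; (3j)²=1/143 [(2 5 5; 2 -5 3)], sign=+1
I_A²/I_B² = (56/2145)/(1/143) = 56/15

56/15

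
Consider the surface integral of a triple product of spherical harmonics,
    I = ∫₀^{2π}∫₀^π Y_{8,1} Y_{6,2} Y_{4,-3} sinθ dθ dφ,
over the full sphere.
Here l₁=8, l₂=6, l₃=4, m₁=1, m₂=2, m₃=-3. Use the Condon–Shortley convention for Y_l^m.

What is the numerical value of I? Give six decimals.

Checks pass: Σm=0; 18 even; l₃=4∈[2,14].
(2·8+1)(2·6+1)(2·4+1) = 1989
Δ: 10! 6! 2! / 19! → 1/23279256
sum: t=4:+1/1658880 t=5:−1/518400 t=6:+1/1658880 = -1/1382400
3j²(8 6 4; 0 0 0) = Δ·Π!·Σ² = 504/46189  (sign -1)
sum: t=6:+1/4147200 t=7:−1/21772800 = 17/87091200
3j²(8 6 4; 1 2 -3) = Δ·Π!·Σ² = 119/8151  (sign -1)
combine: 4πI² = 1989·504/46189·119/8151 = 179928/567853
take √, sign +1: I = 0.15879122

0.158791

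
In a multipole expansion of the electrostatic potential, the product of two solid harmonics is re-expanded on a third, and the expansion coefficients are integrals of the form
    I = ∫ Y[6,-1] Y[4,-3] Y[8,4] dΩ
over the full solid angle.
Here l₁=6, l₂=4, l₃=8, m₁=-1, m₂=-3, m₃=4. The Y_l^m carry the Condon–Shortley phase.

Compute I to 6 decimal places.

-0.092569

m-sum 0 ✓  L=18 even ✓  2≤8≤10 ✓
Π(2lᵢ+1) = 13×9×17 = 1989
triangle coeff Δ(6,4,8) = 1/23279256
Σ_t [0,2]: t=0:+1/1658880 t=1:−1/518400 t=2:+1/1658880 = -1/1382400
(3j)²=504/46189 [(6 4 8; 0 0 0)], sign=-1
Σ_t [0,1]: t=0:+1/7257600 t=1:−1/12441600 = 1/17418240
(3j)²=125/25194 [(6 4 8; -1 -3 4)], sign=+1
⇒ 4πI² = 94500/877591
I = (-1)√(94500/877591/(4π)) = -0.09256885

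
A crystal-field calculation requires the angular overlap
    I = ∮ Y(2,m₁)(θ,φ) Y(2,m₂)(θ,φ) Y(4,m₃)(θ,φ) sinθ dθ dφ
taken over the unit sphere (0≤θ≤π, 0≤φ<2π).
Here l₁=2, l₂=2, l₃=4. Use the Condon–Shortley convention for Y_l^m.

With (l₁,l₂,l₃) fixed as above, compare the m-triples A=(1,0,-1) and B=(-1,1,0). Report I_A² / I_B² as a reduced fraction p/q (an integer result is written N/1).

Same 2,2,4: normalisation and zero-m 3j drop out of the ratio.
A: Δ: 0! 4! 4! / 9! → 1/630; sum: t=0:+1/24 = 1/24; 3j²(2 2 4; 1 0 -1) = Δ·Π!·Σ² = 1/21  (sign -1)
B: Δ: 0! 4! 4! / 9! → 1/630; sum: t=0:+1/36 = 1/36; 3j²(2 2 4; -1 1 0) = Δ·Π!·Σ² = 8/315  (sign +1)
I_A²/I_B² = (1/21)/(8/315) = 15/8

15/8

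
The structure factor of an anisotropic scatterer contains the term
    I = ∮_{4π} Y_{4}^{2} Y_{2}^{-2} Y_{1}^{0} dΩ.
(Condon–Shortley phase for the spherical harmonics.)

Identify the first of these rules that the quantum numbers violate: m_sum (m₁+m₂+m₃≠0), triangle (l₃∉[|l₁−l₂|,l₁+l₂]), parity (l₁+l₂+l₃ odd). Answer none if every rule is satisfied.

triangle

Σmᵢ = 0  ✓
l₃∈[|l₁−l₂|,l₁+l₂]=[2,6], have l₃=1  ✗
Σlᵢ = 7 ⇒ odd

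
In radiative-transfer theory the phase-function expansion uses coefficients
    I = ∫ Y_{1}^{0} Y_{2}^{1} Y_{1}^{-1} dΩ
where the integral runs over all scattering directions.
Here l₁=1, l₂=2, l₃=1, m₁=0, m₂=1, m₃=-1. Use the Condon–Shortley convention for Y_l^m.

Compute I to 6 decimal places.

Checks pass: Σm=0; 4 even; l₃=1∈[1,3].
(2·1+1)(2·2+1)(2·1+1) = 45
Δ: 2! 0! 2! / 5! → 1/30
sum: t=1:−1/1 = -1/1
3j²(1 2 1; 0 0 0) = Δ·Π!·Σ² = 2/15  (sign +1)
sum: t=1:−1/2 = -1/2
3j²(1 2 1; 0 1 -1) = Δ·Π!·Σ² = 1/10  (sign -1)
combine: 4πI² = 45·2/15·1/10 = 3/5
take √, sign -1: I = -0.21850969

-0.218510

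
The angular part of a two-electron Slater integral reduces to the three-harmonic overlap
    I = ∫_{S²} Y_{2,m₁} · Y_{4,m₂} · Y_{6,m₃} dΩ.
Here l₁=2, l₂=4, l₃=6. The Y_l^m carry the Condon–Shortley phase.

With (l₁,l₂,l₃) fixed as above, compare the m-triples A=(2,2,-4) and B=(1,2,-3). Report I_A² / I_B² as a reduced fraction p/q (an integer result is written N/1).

5/6

Same 2,4,6: normalisation and zero-m 3j drop out of the ratio.
A: Δ: 0! 4! 8! / 13! → 1/6435; sum: t=0:+1/34560 = 1/34560; 3j²(2 4 6; 2 2 -4) = Δ·Π!·Σ² = 14/429  (sign +1)
B: Δ: 0! 4! 8! / 13! → 1/6435; sum: t=0:+1/8640 = 1/8640; 3j²(2 4 6; 1 2 -3) = Δ·Π!·Σ² = 28/715  (sign -1)
I_A²/I_B² = (14/429)/(28/715) = 5/6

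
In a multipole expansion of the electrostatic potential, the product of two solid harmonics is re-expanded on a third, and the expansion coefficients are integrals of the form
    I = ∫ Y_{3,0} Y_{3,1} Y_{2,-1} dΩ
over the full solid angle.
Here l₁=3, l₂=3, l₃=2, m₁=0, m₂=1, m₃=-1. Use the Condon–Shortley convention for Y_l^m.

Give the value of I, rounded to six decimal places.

Checks pass: Σm=0; 8 even; l₃=2∈[0,6].
(2·3+1)(2·3+1)(2·2+1) = 245
Δ: 4! 2! 2! / 9! → 1/3780
sum: t=1:−1/24 t=2:+1/4 t=3:−1/24 = 1/6
3j²(3 3 2; 0 0 0) = Δ·Π!·Σ² = 4/105  (sign +1)
sum: t=2:+1/8 t=3:−1/12 = 1/24
3j²(3 3 2; 0 1 -1) = Δ·Π!·Σ² = 1/210  (sign -1)
combine: 4πI² = 245·4/105·1/210 = 2/45
take √, sign -1: I = -0.05947080

-0.059471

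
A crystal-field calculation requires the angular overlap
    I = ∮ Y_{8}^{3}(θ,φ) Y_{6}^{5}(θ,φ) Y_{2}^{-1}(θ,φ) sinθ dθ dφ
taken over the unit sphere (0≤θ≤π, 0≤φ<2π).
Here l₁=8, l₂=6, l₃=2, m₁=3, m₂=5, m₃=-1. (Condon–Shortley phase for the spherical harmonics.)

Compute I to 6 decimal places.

0.000000

m-sum = 3 + 5 − 1 = 7 ≠ 0 ⇒ I = 0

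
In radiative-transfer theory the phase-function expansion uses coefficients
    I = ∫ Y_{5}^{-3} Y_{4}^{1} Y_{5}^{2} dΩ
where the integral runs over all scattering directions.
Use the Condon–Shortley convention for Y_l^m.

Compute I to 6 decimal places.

m-sum 0 ✓  L=14 even ✓  1≤5≤9 ✓
Π(2lᵢ+1) = 11×9×11 = 1089
triangle coeff Δ(5,4,5) = 1/3153150
Σ_t [0,4]: t=0:+1/69120 t=1:−1/1728 t=2:+1/576 t=3:−1/1728 t=4:+1/69120 = 7/11520
(3j)²=2/143 [(5 4 5; 0 0 0)], sign=-1
Σ_t [2,4]: t=2:+1/17280 t=3:−1/2880 t=4:+1/6912 = -1/6912
(3j)²=5/429 [(5 4 5; -3 1 2)], sign=+1
⇒ 4πI² = 30/169
I = (-1)√(30/169/(4π)) = -0.11885360

-0.118854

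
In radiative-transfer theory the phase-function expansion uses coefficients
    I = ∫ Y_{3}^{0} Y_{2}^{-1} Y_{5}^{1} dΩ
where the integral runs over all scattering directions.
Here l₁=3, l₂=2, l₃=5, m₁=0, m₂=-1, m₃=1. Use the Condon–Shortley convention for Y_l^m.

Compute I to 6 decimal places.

Rules hold: Σm=0, L=10 even, 1≤5≤5.
N = 7·5·11 = 385
Δ = 0!·6!·4!/11! = 1/2310
Racah Σ t=0..0: t=0:+1/144 = 1/144
⇒ 3j(3 2 5; 0 0 0)² = 10/231, sgn -1
Racah Σ t=0..0: t=0:+1/216 = 1/216
⇒ 3j(3 2 5; 0 -1 1)² = 8/231, sgn +1
4πI² = N·(3j₀)²·(3jₘ)² = 400/693
I = -1·√(0.577201/4π) = -0.21431790

-0.214318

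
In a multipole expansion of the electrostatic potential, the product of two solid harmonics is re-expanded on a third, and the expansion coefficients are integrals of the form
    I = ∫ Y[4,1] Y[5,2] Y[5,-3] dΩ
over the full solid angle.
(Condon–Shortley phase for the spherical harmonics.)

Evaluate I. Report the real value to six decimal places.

Rules hold: Σm=0, L=14 even, 1≤5≤9.
N = 9·11·11 = 1089
Δ = 4!·4!·6!/15! = 1/3153150
Racah Σ t=0..4: t=0:+1/69120 t=1:−1/1728 t=2:+1/576 t=3:−1/1728 t=4:+1/69120 = 7/11520
⇒ 3j(4 5 5; 0 0 0)² = 2/143, sgn -1
Racah Σ t=1..3: t=1:−1/17280 t=2:+1/2880 t=3:−1/6912 = 1/6912
⇒ 3j(4 5 5; 1 2 -3)² = 5/429, sgn +1
4πI² = N·(3j₀)²·(3jₘ)² = 30/169
I = -1·√(0.177515/4π) = -0.11885360

-0.118854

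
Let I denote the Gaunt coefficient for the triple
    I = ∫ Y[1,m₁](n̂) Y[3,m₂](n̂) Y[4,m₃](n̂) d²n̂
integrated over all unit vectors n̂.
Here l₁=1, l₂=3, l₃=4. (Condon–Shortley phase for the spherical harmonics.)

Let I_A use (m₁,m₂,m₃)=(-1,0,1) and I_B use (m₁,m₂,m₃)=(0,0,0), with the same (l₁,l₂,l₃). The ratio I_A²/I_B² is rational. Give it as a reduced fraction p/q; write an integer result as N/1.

Same 1,3,4: normalisation and zero-m 3j drop out of the ratio.
A: Δ: 0! 2! 6! / 9! → 1/252; sum: t=0:+1/72 = 1/72; 3j²(1 3 4; -1 0 1) = Δ·Π!·Σ² = 5/126  (sign -1)
B: Δ: 0! 2! 6! / 9! → 1/252; sum: t=0:+1/36 = 1/36; 3j²(1 3 4; 0 0 0) = Δ·Π!·Σ² = 4/63  (sign +1)
I_A²/I_B² = (5/126)/(4/63) = 5/8

5/8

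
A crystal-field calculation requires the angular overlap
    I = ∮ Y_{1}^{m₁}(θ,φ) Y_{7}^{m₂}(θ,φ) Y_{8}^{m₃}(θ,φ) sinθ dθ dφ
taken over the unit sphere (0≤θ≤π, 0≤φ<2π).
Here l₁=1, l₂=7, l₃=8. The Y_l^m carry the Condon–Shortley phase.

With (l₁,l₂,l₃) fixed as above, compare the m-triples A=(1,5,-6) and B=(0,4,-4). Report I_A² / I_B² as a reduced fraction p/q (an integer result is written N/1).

Same 1,7,8: normalisation and zero-m 3j drop out of the ratio.
A: Δ: 0! 2! 14! / 17! → 1/2040; sum: t=0:+1/1916006400 = 1/1916006400; 3j²(1 7 8; 1 5 -6) = Δ·Π!·Σ² = 91/2040  (sign +1)
B: Δ: 0! 2! 14! / 17! → 1/2040; sum: t=0:+1/239500800 = 1/239500800; 3j²(1 7 8; 0 4 -4) = Δ·Π!·Σ² = 2/85  (sign +1)
I_A²/I_B² = (91/2040)/(2/85) = 91/48

91/48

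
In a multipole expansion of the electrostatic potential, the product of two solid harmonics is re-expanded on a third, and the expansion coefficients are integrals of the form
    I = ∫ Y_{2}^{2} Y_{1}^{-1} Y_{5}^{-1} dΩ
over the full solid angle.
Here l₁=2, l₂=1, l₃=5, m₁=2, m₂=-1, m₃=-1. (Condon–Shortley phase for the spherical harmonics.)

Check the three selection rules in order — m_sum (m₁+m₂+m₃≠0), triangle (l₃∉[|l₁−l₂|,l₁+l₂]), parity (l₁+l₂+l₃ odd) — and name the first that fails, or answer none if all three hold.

azimuthal sum: 2 − 1 − 1 = 0  ✓
1 ≤ 5 ≤ 3 (triangle on l)  ✗
L = 2 + 1 + 5 = 8 (even)

triangle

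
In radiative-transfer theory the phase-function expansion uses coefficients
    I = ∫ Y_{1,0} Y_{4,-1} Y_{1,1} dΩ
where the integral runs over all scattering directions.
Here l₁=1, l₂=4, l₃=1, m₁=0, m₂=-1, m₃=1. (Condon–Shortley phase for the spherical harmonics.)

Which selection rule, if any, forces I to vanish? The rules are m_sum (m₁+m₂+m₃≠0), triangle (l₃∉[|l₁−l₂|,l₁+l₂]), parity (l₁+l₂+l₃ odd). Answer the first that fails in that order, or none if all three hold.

triangle

azimuthal sum: 0 − 1 + 1 = 0  ✓
3 ≤ 1 ≤ 5 (triangle on l)  ✗
L = 1 + 4 + 1 = 6 (even)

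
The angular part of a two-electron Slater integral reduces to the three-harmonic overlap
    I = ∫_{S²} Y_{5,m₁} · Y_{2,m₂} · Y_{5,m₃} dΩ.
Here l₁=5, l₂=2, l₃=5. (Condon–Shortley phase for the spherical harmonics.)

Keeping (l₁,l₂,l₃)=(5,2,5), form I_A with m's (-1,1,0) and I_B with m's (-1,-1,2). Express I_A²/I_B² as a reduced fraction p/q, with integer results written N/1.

5/42

Same 5,2,5: normalisation and zero-m 3j drop out of the ratio.
A: Δ: 2! 8! 2! / 13! → 1/38610; sum: t=1:−1/1440 t=2:+1/1152 = 1/5760; 3j²(5 2 5; -1 1 0) = Δ·Π!·Σ² = 1/858  (sign -1)
B: Δ: 2! 8! 2! / 13! → 1/38610; sum: t=0:+1/2880 t=1:−1/1440 = -1/2880; 3j²(5 2 5; -1 -1 2) = Δ·Π!·Σ² = 7/715  (sign +1)
I_A²/I_B² = (1/858)/(7/715) = 5/42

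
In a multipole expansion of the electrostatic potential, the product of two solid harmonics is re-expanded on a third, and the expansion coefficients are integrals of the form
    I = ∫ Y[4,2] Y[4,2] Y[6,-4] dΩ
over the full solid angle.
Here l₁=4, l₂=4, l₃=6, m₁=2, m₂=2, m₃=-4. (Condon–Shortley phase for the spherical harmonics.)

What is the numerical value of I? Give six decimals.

0.159678

Rules hold: Σm=0, L=14 even, 0≤6≤8.
N = 9·9·13 = 1053
Δ = 2!·6!·6!/15! = 1/1261260
Racah Σ t=0..2: t=0:+1/4608 t=1:−1/1296 t=2:+1/4608 = -7/20736
⇒ 3j(4 4 6; 0 0 0)² = 20/1287, sgn -1
Racah Σ t=0..2: t=0:+1/69120 t=1:−1/14400 t=2:+1/69120 = -7/172800
⇒ 3j(4 4 6; 2 2 -4)² = 14/715, sgn -1
4πI² = N·(3j₀)²·(3jₘ)² = 504/1573
I = +1·√(0.320407/4π) = 0.15967833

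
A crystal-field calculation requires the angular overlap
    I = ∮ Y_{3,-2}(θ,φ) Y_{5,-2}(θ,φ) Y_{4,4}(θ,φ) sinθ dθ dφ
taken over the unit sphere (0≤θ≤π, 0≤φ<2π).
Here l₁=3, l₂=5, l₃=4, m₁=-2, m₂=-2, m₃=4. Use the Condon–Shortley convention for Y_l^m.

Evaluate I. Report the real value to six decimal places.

-0.109480

m-sum 0 ✓  L=12 even ✓  2≤4≤8 ✓
Π(2lᵢ+1) = 7×11×9 = 693
triangle coeff Δ(3,5,4) = 1/180180
Σ_t [1,3]: t=1:−1/576 t=2:+1/144 t=3:−1/576 = 1/288
(3j)²=20/1001 [(3 5 4; 0 0 0)], sign=+1
Σ_t [3,3]: t=3:−1/8640 = -1/8640
(3j)²=14/1287 [(3 5 4; -2 -2 4)], sign=-1
⇒ 4πI² = 280/1859
I = (-1)√(280/1859/(4π)) = -0.10947990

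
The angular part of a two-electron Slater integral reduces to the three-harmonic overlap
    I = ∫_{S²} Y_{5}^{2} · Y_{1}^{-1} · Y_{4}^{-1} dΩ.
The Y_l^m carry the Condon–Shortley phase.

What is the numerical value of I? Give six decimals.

Checks pass: Σm=0; 10 even; l₃=4∈[4,6].
(2·5+1)(2·1+1)(2·4+1) = 297
Δ: 2! 8! 0! / 11! → 1/495
sum: t=1:−1/576 = -1/576
3j²(5 1 4; 0 0 0) = Δ·Π!·Σ² = 5/99  (sign -1)
sum: t=0:+1/1440 = 1/1440
3j²(5 1 4; 2 -1 -1) = Δ·Π!·Σ² = 7/165  (sign -1)
combine: 4πI² = 297·5/99·7/165 = 7/11
take √, sign +1: I = 0.22503380

0.225034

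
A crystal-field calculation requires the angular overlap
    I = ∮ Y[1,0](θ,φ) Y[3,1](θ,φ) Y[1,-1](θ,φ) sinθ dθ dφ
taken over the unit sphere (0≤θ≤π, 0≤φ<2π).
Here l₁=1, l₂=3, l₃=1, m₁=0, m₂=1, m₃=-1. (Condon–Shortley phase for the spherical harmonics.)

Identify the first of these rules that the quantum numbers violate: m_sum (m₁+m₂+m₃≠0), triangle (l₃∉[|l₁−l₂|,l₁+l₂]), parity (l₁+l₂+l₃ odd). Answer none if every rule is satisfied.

triangle

m₁+m₂+m₃ = 0 + 1 − 1 = 0  ✓
triangle: |1−3|=2 ≤ l₃=1 ≤ 1+3=4  ✗
parity: l₁+l₂+l₃ = 5 is odd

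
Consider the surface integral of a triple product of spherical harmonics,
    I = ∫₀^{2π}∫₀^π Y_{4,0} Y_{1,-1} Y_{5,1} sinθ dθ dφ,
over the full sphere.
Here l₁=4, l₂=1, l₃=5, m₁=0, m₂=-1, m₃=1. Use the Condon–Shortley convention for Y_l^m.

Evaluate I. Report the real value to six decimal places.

m-sum 0 ✓  L=10 even ✓  3≤5≤5 ✓
Π(2lᵢ+1) = 9×3×11 = 297
triangle coeff Δ(4,1,5) = 1/495
Σ_t [0,0]: t=0:+1/576 = 1/576
(3j)²=5/99 [(4 1 5; 0 0 0)], sign=-1
Σ_t [0,0]: t=0:+1/1152 = 1/1152
(3j)²=1/33 [(4 1 5; 0 -1 1)], sign=+1
⇒ 4πI² = 5/11
I = (-1)√(5/11/(4π)) = -0.19018827

-0.190188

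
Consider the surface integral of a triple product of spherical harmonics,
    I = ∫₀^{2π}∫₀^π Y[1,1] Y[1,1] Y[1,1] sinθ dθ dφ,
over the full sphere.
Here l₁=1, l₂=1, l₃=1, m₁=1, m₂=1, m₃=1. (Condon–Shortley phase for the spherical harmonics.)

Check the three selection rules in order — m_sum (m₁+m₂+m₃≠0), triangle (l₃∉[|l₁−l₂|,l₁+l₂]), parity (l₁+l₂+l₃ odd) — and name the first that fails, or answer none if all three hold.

m₁+m₂+m₃ = 1 + 1 + 1 = 3  ✗
triangle: |1−1|=0 ≤ l₃=1 ≤ 1+1=2
parity: l₁+l₂+l₃ = 3 is odd

m_sum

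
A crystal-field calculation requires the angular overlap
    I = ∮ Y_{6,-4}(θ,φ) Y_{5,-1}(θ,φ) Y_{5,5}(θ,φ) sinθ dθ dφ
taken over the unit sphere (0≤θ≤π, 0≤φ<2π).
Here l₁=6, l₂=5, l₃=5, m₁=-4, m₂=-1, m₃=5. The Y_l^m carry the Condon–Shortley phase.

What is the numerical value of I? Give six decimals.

m-sum 0 ✓  L=16 even ✓  1≤5≤11 ✓
Π(2lᵢ+1) = 13×11×11 = 1573
triangle coeff Δ(6,5,5) = 1/28588560
Σ_t [1,5]: t=1:−1/345600 t=2:+1/13824 t=3:−1/5184 t=4:+1/13824 t=5:−1/345600 = -7/129600
(3j)²=80/7293 [(6 5 5; 0 0 0)], sign=+1
Σ_t [4,4]: t=4:+1/829440 = 1/829440
(3j)²=225/9724 [(6 5 5; -4 -1 5)], sign=+1
⇒ 4πI² = 1500/3757
I = (+1)√(1500/3757/(4π)) = 0.17824613

0.178246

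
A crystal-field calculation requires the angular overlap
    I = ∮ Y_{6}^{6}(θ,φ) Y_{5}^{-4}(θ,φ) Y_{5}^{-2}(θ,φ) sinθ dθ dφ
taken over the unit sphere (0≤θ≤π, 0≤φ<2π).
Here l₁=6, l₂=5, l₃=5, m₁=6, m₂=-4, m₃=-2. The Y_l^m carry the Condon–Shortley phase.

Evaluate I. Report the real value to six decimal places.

m-sum 0 ✓  L=16 even ✓  1≤5≤11 ✓
Π(2lᵢ+1) = 13×11×11 = 1573
triangle coeff Δ(6,5,5) = 1/28588560
Σ_t [1,5]: t=1:−1/345600 t=2:+1/13824 t=3:−1/5184 t=4:+1/13824 t=5:−1/345600 = -7/129600
(3j)²=80/7293 [(6 5 5; 0 0 0)], sign=+1
Σ_t [0,0]: t=0:+1/3110400 = 1/3110400
(3j)²=21/1105 [(6 5 5; 6 -4 -2)], sign=-1
⇒ 4πI² = 1232/3757
I = (-1)√(1232/3757/(4π)) = -0.16153991

-0.161540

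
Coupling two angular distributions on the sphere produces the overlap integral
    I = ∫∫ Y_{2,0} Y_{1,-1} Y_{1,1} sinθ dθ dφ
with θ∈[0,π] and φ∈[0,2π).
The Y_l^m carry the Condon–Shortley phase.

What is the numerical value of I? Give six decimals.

0.126157

Checks pass: Σm=0; 4 even; l₃=1∈[1,3].
(2·2+1)(2·1+1)(2·1+1) = 45
Δ: 2! 2! 0! / 5! → 1/30
sum: t=1:−1/1 = -1/1
3j²(2 1 1; 0 0 0) = Δ·Π!·Σ² = 2/15  (sign +1)
sum: t=0:+1/4 = 1/4
3j²(2 1 1; 0 -1 1) = Δ·Π!·Σ² = 1/30  (sign +1)
combine: 4πI² = 45·2/15·1/30 = 1/5
take √, sign +1: I = 0.12615663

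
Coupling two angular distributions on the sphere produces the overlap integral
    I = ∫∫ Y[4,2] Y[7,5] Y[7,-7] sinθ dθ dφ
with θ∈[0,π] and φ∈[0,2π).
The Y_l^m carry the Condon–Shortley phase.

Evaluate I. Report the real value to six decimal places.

-0.164155

Rules hold: Σm=0, L=18 even, 3≤7≤11.
N = 9·15·15 = 2025
Δ = 4!·4!·10!/19! = 1/58198140
Racah Σ t=0..4: t=0:+1/17418240 t=1:−1/622080 t=2:+1/230400 t=3:−1/622080 t=4:+1/17418240 = 1/806400
⇒ 3j(4 7 7; 0 0 0)² = 2268/230945, sgn -1
Racah Σ t=2..2: t=2:+1/348364800 = 1/348364800
⇒ 3j(4 7 7; 2 5 -7)² = 11/646, sgn +1
4πI² = N·(3j₀)²·(3jₘ)² = 459270/1356277
I = -1·√(0.338626/4π) = -0.16415530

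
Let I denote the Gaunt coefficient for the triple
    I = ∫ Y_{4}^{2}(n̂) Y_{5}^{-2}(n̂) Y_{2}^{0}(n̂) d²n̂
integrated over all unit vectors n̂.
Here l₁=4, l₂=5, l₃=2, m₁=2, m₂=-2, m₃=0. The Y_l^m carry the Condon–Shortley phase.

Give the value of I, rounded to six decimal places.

l₁+l₂+l₃=11 is odd: 3j(l;000)=0 ⇒ I=0

0.000000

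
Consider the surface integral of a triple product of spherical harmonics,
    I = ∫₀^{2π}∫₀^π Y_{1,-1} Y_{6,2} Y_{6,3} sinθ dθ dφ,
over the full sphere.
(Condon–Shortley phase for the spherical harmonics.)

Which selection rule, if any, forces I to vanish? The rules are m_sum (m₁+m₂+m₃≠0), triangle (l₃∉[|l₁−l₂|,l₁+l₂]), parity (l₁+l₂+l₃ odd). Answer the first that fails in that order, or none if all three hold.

Σmᵢ = 4  ✗
l₃∈[|l₁−l₂|,l₁+l₂]=[5,7], have l₃=6
Σlᵢ = 13 ⇒ odd

m_sum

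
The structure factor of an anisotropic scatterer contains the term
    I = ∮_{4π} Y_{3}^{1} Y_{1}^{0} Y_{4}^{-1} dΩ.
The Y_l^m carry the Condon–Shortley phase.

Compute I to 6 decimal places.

-0.238414

m-sum 0 ✓  L=8 even ✓  2≤4≤4 ✓
Π(2lᵢ+1) = 7×3×9 = 189
triangle coeff Δ(3,1,4) = 1/252
Σ_t [0,0]: t=0:+1/36 = 1/36
(3j)²=4/63 [(3 1 4; 0 0 0)], sign=+1
Σ_t [0,0]: t=0:+1/48 = 1/48
(3j)²=5/84 [(3 1 4; 1 0 -1)], sign=-1
⇒ 4πI² = 5/7
I = (-1)√(5/7/(4π)) = -0.23841361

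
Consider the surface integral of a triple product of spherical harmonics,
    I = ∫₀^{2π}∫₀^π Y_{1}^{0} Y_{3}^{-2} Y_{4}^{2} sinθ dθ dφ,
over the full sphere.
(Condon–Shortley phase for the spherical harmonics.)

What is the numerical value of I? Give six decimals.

Checks pass: Σm=0; 8 even; l₃=4∈[2,4].
(2·1+1)(2·3+1)(2·4+1) = 189
Δ: 0! 2! 6! / 9! → 1/252
sum: t=0:+1/36 = 1/36
3j²(1 3 4; 0 0 0) = Δ·Π!·Σ² = 4/63  (sign +1)
sum: t=0:+1/120 = 1/120
3j²(1 3 4; 0 -2 2) = Δ·Π!·Σ² = 1/21  (sign +1)
combine: 4πI² = 189·4/63·1/21 = 4/7
take √, sign +1: I = 0.21324362

0.213244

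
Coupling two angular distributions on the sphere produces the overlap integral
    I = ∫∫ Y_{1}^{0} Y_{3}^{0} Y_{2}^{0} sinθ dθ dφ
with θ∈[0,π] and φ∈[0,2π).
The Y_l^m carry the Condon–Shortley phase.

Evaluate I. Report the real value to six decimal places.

0.247767

Checks pass: Σm=0; 6 even; l₃=2∈[2,4].
(2·1+1)(2·3+1)(2·2+1) = 105
Δ: 2! 0! 4! / 7! → 1/105
sum: t=1:−1/4 = -1/4
3j²(1 3 2; 0 0 0) = Δ·Π!·Σ² = 3/35  (sign -1)
(m-triple is (0,0,0) — same symbol as above.)
combine: 4πI² = 105·3/35·3/35 = 27/35
take √, sign +1: I = 0.24776670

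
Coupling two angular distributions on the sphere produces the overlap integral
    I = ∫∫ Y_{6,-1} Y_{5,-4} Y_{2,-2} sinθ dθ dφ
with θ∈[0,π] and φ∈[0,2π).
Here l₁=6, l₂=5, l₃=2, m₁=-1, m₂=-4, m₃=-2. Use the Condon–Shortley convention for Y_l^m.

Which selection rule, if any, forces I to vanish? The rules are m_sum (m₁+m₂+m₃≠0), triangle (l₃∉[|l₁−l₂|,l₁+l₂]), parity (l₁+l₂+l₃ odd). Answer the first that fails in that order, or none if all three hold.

m₁+m₂+m₃ = -1 − 4 − 2 = -7  ✗
triangle: |6−5|=1 ≤ l₃=2 ≤ 6+5=11
parity: l₁+l₂+l₃ = 13 is odd

m_sum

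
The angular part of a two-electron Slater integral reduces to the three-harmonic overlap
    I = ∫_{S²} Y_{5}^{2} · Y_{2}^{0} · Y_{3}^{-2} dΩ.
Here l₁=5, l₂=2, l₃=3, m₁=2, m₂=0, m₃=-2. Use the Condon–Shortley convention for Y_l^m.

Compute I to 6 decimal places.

0.190188

Rules hold: Σm=0, L=10 even, 3≤3≤7.
N = 11·5·7 = 385
Δ = 4!·6!·0!/11! = 1/2310
Racah Σ t=2..2: t=2:+1/144 = 1/144
⇒ 3j(5 2 3; 0 0 0)² = 10/231, sgn -1
Racah Σ t=2..2: t=2:+1/480 = 1/480
⇒ 3j(5 2 3; 2 0 -2)² = 3/110, sgn -1
4πI² = N·(3j₀)²·(3jₘ)² = 5/11
I = +1·√(0.454545/4π) = 0.19018827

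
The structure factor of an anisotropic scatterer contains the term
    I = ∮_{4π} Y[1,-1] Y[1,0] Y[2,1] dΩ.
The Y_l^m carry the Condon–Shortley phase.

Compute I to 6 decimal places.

m-sum 0 ✓  L=4 even ✓  0≤2≤2 ✓
Π(2lᵢ+1) = 3×3×5 = 45
triangle coeff Δ(1,1,2) = 1/30
Σ_t [0,0]: t=0:+1/1 = 1/1
(3j)²=2/15 [(1 1 2; 0 0 0)], sign=+1
Σ_t [0,0]: t=0:+1/2 = 1/2
(3j)²=1/10 [(1 1 2; -1 0 1)], sign=-1
⇒ 4πI² = 3/5
I = (-1)√(3/5/(4π)) = -0.21850969

-0.218510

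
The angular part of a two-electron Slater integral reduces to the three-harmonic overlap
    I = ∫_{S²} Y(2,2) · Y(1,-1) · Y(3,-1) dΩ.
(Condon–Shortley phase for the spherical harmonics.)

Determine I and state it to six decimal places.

-0.082589

m-sum 0 ✓  L=6 even ✓  1≤3≤3 ✓
Π(2lᵢ+1) = 5×3×7 = 105
triangle coeff Δ(2,1,3) = 1/105
Σ_t [0,0]: t=0:+1/4 = 1/4
(3j)²=3/35 [(2 1 3; 0 0 0)], sign=-1
Σ_t [0,0]: t=0:+1/48 = 1/48
(3j)²=1/105 [(2 1 3; 2 -1 -1)], sign=+1
⇒ 4πI² = 3/35
I = (-1)√(3/35/(4π)) = -0.08258890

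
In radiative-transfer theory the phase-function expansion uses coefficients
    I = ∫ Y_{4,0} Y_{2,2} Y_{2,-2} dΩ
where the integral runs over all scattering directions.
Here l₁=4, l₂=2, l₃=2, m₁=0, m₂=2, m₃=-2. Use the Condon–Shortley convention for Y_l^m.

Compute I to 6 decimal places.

0.040299

Checks pass: Σm=0; 8 even; l₃=2∈[2,6].
(2·4+1)(2·2+1)(2·2+1) = 225
Δ: 4! 4! 0! / 9! → 1/630
sum: t=2:+1/16 = 1/16
3j²(4 2 2; 0 0 0) = Δ·Π!·Σ² = 2/35  (sign +1)
sum: t=4:+1/576 = 1/576
3j²(4 2 2; 0 2 -2) = Δ·Π!·Σ² = 1/630  (sign +1)
combine: 4πI² = 225·2/35·1/630 = 1/49
take √, sign +1: I = 0.04029926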